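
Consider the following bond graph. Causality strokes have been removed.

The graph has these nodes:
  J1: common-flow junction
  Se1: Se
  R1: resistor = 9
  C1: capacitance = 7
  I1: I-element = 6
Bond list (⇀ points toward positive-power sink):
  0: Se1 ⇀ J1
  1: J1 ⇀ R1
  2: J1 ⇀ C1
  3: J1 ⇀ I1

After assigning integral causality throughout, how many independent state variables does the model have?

2  (C1, I1 all integral)

#0 stroke→J1  (Se1: effort source, stroke at far end)
#2 stroke→J1  (C1 outputs effort q/C1)
#3 stroke→I1  (I1: I, integral causality)
#1 stroke→J1  (J1 flow already set via bond 3)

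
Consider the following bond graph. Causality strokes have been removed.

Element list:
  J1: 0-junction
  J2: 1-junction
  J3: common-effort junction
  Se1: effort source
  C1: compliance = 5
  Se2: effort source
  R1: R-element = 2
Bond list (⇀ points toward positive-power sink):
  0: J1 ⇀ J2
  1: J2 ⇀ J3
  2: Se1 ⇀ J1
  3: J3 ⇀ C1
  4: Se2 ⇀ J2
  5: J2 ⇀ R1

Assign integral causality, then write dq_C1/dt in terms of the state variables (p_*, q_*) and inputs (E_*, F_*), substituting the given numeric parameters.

dq_C1/dt = E_Se1/2 + E_Se2/2 - q_C1/10

b2 stroke at J1  (Se1 (Se) sets effort on bond)
b4 stroke at J2  (Se2: effort source, stroke at far end)
b0 stroke at J2  (common-e at J1 fixed by 2)
b3 stroke at J3  (C1: C, integral causality)
b1 stroke at J2  (J3 effort already set via bond 3)
b5 stroke at R1  (only one flow-in slot at J2)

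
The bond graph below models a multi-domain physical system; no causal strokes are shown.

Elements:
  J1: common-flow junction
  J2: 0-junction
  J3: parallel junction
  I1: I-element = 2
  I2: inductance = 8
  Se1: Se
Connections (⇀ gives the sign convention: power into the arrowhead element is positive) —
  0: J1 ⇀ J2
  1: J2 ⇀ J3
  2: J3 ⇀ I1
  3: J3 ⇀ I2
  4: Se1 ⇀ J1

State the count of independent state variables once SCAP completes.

2  (I1, I2 all integral)

β4 →J1  (Se1 (Se) sets effort on bond)
β0 →J2  (closing 1-jn rule on J1)
β1 →J3  (0-jn J2 has e-setter on 0)
β2 →I1  (J3 effort already set via bond 1)
β3 →I2  (0-jn J3 has e-setter on 1)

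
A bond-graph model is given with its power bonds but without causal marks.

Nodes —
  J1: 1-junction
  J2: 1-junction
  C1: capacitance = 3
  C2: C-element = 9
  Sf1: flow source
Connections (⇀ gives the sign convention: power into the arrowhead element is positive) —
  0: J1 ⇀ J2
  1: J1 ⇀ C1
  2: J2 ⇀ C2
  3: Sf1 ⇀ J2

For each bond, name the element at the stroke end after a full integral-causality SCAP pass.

β3 |Sf1  (source Sf1 imposes f)
β0 |J2  (J2 flow already set via bond 3)
β2 |J2  (1-jn J2 has f-setter on 3)
β1 |J1  (1-jn J1 has f-setter on 0)

β0 |J2
β1 |J1
β2 |J2
β3 |Sf1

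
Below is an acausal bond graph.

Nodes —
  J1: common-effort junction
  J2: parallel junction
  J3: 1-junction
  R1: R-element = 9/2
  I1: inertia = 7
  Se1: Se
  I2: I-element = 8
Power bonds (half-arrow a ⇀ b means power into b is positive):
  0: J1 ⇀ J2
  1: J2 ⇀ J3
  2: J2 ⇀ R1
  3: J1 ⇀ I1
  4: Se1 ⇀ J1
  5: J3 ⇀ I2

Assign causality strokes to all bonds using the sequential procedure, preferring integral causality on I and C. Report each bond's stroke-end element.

b4 stroke→J1  (source Se1 imposes e)
b0 stroke→J2  (common-e at J1 fixed by 4)
b3 stroke→I1  (J1: bond 4 brought effort, rest push out)
b1 stroke→J3  (J2: bond 0 brought effort, rest push out)
b2 stroke→R1  (0-jn J2 has e-setter on 0)
b5 stroke→I2  (J3: last free bond brings flow in)

β0 stroke at J2
β1 stroke at J3
β2 stroke at R1
β3 stroke at I1
β4 stroke at J1
β5 stroke at I2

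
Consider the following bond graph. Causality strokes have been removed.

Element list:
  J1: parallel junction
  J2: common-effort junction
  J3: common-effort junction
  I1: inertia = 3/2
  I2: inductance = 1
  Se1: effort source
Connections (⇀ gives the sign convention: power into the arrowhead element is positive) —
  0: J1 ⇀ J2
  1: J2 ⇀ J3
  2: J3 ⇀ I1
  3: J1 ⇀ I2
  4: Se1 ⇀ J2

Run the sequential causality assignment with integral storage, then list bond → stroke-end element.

β0 stroke→J1
β1 stroke→J3
β2 stroke→I1
β3 stroke→I2
β4 stroke→J2

b4 →J2  (Se1 fixes effort; stroke away)
b0 →J1  (common-e at J2 fixed by 4)
b1 →J3  (common-e at J2 fixed by 4)
b2 →I1  (common-e at J3 fixed by 1)
b3 →I2  (0-jn J1 has e-setter on 0)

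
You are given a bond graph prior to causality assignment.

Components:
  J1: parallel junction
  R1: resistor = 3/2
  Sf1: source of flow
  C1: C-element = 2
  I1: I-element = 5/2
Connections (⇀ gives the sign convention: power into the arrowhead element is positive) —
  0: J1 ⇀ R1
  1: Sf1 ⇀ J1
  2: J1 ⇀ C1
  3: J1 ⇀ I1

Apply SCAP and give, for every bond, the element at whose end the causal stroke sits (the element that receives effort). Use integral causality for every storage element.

bond 1 stroke at Sf1  (source Sf1 imposes f)
bond 2 stroke at J1  (C1 outputs effort q/C1)
bond 0 stroke at R1  (J1: bond 2 brought effort, rest push out)
bond 3 stroke at I1  (common-e at J1 fixed by 2)

#0 stroke→R1
#1 stroke→Sf1
#2 stroke→J1
#3 stroke→I1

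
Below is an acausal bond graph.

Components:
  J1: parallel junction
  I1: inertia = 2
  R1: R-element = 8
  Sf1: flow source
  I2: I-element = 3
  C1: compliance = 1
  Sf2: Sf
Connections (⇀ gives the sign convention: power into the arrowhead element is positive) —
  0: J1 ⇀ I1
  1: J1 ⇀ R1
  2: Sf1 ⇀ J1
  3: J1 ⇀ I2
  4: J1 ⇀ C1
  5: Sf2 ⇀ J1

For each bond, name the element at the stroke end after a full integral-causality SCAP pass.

bond 0 stroke→I1
bond 1 stroke→R1
bond 2 stroke→Sf1
bond 3 stroke→I2
bond 4 stroke→J1
bond 5 stroke→Sf2

b2 stroke→Sf1  (Sf1 (Sf) sets flow on bond)
b5 stroke→Sf2  (Sf2 (Sf) sets flow on bond)
b0 stroke→I1  (I1 outputs flow p/I1)
b3 stroke→I2  (I2 integral (f out))
b4 stroke→J1  (C1 outputs effort q/C1)
b1 stroke→R1  (J1: bond 4 brought effort, rest push out)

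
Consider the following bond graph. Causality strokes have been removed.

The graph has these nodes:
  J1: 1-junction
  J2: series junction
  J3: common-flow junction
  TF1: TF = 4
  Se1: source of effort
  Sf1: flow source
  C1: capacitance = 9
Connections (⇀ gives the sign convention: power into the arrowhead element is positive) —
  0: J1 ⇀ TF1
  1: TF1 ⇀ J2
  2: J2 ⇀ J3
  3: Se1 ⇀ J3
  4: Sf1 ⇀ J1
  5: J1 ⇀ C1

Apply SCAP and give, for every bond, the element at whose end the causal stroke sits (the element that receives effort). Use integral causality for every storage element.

b3 stroke→J3  (Se1 (Se) sets effort on bond)
b4 stroke→Sf1  (Sf1 (Sf) sets flow on bond)
b0 stroke→J1  (common-f at J1 fixed by 4)
b5 stroke→J1  (common-f at J1 fixed by 4)
b2 stroke→J2  (J3 needs exactly one f-in)
b1 stroke→TF1  (TF TF1: opposite of bond 0)

b0 →J1
b1 →TF1
b2 →J2
b3 →J3
b4 →Sf1
b5 →J1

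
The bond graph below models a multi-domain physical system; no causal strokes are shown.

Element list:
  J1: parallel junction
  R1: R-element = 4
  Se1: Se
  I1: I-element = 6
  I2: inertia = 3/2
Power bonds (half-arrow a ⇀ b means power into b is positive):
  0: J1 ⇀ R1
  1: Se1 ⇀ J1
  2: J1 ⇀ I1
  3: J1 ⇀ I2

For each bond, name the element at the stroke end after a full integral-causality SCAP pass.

bond 1 |J1  (Se1: effort source, stroke at far end)
bond 0 |R1  (J1: bond 1 brought effort, rest push out)
bond 2 |I1  (common-e at J1 fixed by 1)
bond 3 |I2  (J1: bond 1 brought effort, rest push out)

b0 →R1
b1 →J1
b2 →I1
b3 →I2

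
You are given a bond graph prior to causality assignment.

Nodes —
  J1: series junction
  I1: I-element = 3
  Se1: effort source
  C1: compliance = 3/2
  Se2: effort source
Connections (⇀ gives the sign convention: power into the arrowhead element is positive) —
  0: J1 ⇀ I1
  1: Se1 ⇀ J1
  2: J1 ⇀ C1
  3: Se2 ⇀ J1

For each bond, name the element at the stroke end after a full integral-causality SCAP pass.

#1 stroke at J1  (Se1 fixes effort; stroke away)
#3 stroke at J1  (Se2 fixes effort; stroke away)
#0 stroke at I1  (I1: I, integral causality)
#2 stroke at J1  (J1: bond 0 brought flow, rest push out)

b0 stroke at I1
b1 stroke at J1
b2 stroke at J1
b3 stroke at J1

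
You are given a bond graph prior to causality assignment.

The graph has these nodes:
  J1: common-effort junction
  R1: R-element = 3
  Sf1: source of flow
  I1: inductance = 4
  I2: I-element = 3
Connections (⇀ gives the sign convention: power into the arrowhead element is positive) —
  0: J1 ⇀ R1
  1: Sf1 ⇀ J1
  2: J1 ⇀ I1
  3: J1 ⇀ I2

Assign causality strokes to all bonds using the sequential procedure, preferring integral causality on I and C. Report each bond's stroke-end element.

b0 stroke→J1
b1 stroke→Sf1
b2 stroke→I1
b3 stroke→I2

#1 stroke at Sf1  (Sf1: flow source, stroke at near end)
#2 stroke at I1  (I1: I, integral causality)
#3 stroke at I2  (I2 integral (f out))
#0 stroke at J1  (closing 0-jn rule on J1)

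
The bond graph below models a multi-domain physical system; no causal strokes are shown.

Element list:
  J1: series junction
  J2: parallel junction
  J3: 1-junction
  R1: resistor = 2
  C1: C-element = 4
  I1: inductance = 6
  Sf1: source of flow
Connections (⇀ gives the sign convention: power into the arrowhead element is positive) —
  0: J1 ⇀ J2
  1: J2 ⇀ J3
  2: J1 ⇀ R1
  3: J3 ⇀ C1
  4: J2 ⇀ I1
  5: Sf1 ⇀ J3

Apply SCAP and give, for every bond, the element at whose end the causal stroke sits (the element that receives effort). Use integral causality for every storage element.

β0 →J2
β1 →J3
β2 →J1
β3 →J3
β4 →I1
β5 →Sf1

b5 |Sf1  (source Sf1 imposes f)
b1 |J3  (1-jn J3 has f-setter on 5)
b3 |J3  (J3 flow already set via bond 5)
b4 |I1  (I1 integral (f out))
b0 |J2  (J2: last free bond brings effort in)
b2 |J1  (common-f at J1 fixed by 0)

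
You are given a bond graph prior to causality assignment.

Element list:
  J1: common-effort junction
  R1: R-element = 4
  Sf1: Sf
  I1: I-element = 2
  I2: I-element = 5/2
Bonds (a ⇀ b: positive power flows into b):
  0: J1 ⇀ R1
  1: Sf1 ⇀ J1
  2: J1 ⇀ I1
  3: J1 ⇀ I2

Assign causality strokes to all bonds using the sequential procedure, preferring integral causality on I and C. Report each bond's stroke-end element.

b0 |J1
b1 |Sf1
b2 |I1
b3 |I2

#1 stroke→Sf1  (Sf1: flow source, stroke at near end)
#2 stroke→I1  (prefer integral on I1)
#3 stroke→I2  (I2 integral (f out))
#0 stroke→J1  (J1: last free bond brings effort in)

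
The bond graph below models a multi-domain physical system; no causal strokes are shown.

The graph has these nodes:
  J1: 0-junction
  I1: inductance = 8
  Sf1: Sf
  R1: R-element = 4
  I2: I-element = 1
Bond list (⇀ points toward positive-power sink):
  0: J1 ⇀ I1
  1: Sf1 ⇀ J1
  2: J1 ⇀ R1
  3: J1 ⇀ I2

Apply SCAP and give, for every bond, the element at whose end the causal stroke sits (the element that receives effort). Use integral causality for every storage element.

bond 0 →I1
bond 1 →Sf1
bond 2 →J1
bond 3 →I2

#1 stroke at Sf1  (Sf1 fixes flow; stroke at Sf1)
#0 stroke at I1  (I1 outputs flow p/I1)
#3 stroke at I2  (I2: I, integral causality)
#2 stroke at J1  (J1: last free bond brings effort in)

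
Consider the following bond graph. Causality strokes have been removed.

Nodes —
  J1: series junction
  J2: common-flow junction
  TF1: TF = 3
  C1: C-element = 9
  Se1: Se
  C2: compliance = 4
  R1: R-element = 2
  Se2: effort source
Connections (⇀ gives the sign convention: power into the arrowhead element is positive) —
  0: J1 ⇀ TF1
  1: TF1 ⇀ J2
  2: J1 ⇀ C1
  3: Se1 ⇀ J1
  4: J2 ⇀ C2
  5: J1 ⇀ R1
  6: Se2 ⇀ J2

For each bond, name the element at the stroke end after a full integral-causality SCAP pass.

b0 |J1
b1 |TF1
b2 |J1
b3 |J1
b4 |J2
b5 |R1
b6 |J2

b3 stroke at J1  (Se1 fixes effort; stroke away)
b6 stroke at J2  (Se2: effort source, stroke at far end)
b2 stroke at J1  (C1 integral (e out))
b4 stroke at J2  (C2: C, integral causality)
b1 stroke at TF1  (only one flow-in slot at J2)
b0 stroke at J1  (TF TF1: opposite of bond 1)
b5 stroke at R1  (J1: last free bond brings flow in)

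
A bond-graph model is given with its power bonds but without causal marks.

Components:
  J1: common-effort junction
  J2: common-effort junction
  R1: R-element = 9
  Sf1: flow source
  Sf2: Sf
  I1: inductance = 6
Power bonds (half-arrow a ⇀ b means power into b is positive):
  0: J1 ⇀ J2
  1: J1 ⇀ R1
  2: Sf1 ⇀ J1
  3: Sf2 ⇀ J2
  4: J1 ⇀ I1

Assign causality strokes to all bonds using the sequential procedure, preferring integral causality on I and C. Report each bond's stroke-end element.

b0 |J2
b1 |J1
b2 |Sf1
b3 |Sf2
b4 |I1

β2 stroke at Sf1  (Sf1: flow source, stroke at near end)
β3 stroke at Sf2  (source Sf2 imposes f)
β0 stroke at J2  (J2 needs exactly one e-in)
β4 stroke at I1  (prefer integral on I1)
β1 stroke at J1  (only one effort-in slot at J1)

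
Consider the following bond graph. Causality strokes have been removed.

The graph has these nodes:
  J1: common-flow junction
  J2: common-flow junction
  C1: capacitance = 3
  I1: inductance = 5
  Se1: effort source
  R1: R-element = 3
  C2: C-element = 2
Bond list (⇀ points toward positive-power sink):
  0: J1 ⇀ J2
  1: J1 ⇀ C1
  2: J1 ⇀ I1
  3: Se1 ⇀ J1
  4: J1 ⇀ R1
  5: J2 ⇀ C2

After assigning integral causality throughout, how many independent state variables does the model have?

β3 stroke at J1  (Se1: effort source, stroke at far end)
β1 stroke at J1  (C1 integral (e out))
β2 stroke at I1  (I1: I, integral causality)
β0 stroke at J1  (1-jn J1 has f-setter on 2)
β4 stroke at J1  (1-jn J1 has f-setter on 2)
β5 stroke at J2  (1-jn J2 has f-setter on 0)

3  (C1, C2, I1 all integral)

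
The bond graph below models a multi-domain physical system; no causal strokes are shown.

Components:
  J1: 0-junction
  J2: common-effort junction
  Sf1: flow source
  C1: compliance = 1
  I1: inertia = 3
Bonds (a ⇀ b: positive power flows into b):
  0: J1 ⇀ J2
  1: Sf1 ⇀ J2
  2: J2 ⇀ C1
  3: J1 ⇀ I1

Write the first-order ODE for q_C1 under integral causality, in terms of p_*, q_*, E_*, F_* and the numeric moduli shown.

dq_C1/dt = F_Sf1 - p_I1/3

b1 stroke→Sf1  (source Sf1 imposes f)
b2 stroke→J2  (C1 integral (e out))
b0 stroke→J1  (0-jn J2 has e-setter on 2)
b3 stroke→I1  (J1: bond 0 brought effort, rest push out)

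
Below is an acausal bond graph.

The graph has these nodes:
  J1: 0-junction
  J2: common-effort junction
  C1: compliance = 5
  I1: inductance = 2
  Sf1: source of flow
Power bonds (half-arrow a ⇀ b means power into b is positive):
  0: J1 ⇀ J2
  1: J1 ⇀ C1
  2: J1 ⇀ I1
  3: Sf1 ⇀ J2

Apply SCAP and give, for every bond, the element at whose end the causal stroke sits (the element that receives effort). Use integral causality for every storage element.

b3 stroke→Sf1  (Sf1 fixes flow; stroke at Sf1)
b0 stroke→J2  (J2 needs exactly one e-in)
b1 stroke→J1  (prefer integral on C1)
b2 stroke→I1  (J1 effort already set via bond 1)

#0 stroke at J2
#1 stroke at J1
#2 stroke at I1
#3 stroke at Sf1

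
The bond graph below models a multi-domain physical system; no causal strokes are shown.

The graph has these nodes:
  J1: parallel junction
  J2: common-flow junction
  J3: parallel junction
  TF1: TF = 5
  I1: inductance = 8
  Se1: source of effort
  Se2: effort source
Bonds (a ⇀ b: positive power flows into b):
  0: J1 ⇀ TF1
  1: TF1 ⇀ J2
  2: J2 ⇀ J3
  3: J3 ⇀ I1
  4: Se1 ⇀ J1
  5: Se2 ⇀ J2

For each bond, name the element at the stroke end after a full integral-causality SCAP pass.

β4 stroke at J1  (Se1: effort source, stroke at far end)
β5 stroke at J2  (Se2 (Se) sets effort on bond)
β0 stroke at TF1  (0-jn J1 has e-setter on 4)
β1 stroke at J2  (TF1: transformer flips bond 0)
β2 stroke at J3  (closing 1-jn rule on J2)
β3 stroke at I1  (0-jn J3 has e-setter on 2)

β0 →TF1
β1 →J2
β2 →J3
β3 →I1
β4 →J1
β5 →J2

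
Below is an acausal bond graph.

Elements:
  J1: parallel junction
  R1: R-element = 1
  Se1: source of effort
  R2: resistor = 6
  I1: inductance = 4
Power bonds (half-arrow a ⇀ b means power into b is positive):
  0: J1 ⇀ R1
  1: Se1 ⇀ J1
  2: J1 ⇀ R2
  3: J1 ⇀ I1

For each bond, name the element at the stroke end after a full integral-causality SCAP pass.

bond 1 |J1  (Se1: effort source, stroke at far end)
bond 0 |R1  (common-e at J1 fixed by 1)
bond 2 |R2  (0-jn J1 has e-setter on 1)
bond 3 |I1  (J1: bond 1 brought effort, rest push out)

#0 stroke→R1
#1 stroke→J1
#2 stroke→R2
#3 stroke→I1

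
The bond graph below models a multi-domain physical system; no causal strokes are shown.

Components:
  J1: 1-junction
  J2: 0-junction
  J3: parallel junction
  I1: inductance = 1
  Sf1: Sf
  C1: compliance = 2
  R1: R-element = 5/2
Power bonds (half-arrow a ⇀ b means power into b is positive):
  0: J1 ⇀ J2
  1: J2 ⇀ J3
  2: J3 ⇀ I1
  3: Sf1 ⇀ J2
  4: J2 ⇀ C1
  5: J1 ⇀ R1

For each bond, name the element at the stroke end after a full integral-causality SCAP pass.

bond 3 →Sf1  (Sf1: flow source, stroke at near end)
bond 2 →I1  (I1 outputs flow p/I1)
bond 1 →J3  (J3: last free bond brings effort in)
bond 4 →J2  (C1: C, integral causality)
bond 0 →J1  (0-jn J2 has e-setter on 4)
bond 5 →R1  (closing 1-jn rule on J1)

b0 |J1
b1 |J3
b2 |I1
b3 |Sf1
b4 |J2
b5 |R1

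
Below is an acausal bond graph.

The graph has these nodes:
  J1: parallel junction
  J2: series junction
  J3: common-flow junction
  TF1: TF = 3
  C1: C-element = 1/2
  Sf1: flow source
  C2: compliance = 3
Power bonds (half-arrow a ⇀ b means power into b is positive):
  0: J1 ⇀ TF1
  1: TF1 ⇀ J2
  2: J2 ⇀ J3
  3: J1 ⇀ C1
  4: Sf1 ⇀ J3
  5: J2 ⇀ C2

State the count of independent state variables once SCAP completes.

2  (C1, C2 all integral)

b4 stroke at Sf1  (Sf1 (Sf) sets flow on bond)
b2 stroke at J3  (common-f at J3 fixed by 4)
b1 stroke at J2  (J2: bond 2 brought flow, rest push out)
b5 stroke at J2  (J2 flow already set via bond 2)
b0 stroke at TF1  (through TF1, causality passes straight; one stroke at TF1)
b3 stroke at J1  (only one effort-in slot at J1)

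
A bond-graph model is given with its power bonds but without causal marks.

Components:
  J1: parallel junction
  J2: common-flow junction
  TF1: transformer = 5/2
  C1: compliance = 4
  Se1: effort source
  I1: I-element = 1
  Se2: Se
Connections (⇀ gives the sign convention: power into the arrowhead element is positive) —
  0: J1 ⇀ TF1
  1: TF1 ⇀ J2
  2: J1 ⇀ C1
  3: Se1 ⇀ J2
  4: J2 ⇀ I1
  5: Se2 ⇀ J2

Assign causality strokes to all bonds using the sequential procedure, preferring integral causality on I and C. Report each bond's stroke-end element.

β0 stroke at TF1
β1 stroke at J2
β2 stroke at J1
β3 stroke at J2
β4 stroke at I1
β5 stroke at J2

b3 |J2  (Se1: effort source, stroke at far end)
b5 |J2  (Se2: effort source, stroke at far end)
b2 |J1  (C1 integral (e out))
b0 |TF1  (0-jn J1 has e-setter on 2)
b1 |J2  (TF1 one-in-one-out from 0)
b4 |I1  (closing 1-jn rule on J2)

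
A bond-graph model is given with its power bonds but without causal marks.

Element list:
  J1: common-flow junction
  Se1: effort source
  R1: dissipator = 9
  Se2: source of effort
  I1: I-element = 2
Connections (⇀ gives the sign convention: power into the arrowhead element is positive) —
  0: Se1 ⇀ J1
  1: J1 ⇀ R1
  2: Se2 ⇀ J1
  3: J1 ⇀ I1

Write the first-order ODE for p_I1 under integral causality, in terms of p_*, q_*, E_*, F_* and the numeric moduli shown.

dp_I1/dt = E_Se1 + E_Se2 - 9*p_I1/2

#0 stroke→J1  (Se1: effort source, stroke at far end)
#2 stroke→J1  (source Se2 imposes e)
#3 stroke→I1  (I1 integral (f out))
#1 stroke→J1  (common-f at J1 fixed by 3)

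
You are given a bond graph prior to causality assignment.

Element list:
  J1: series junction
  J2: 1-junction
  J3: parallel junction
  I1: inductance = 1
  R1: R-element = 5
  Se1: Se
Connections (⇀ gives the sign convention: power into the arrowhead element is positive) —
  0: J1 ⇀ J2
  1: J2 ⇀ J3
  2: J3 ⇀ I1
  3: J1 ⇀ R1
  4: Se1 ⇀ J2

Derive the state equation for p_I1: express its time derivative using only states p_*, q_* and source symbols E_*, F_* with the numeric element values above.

dp_I1/dt = E_Se1 - 5*p_I1

β4 |J2  (Se1 (Se) sets effort on bond)
β2 |I1  (I1 integral (f out))
β1 |J3  (only one effort-in slot at J3)
β0 |J2  (J2 flow already set via bond 1)
β3 |J1  (J1: bond 0 brought flow, rest push out)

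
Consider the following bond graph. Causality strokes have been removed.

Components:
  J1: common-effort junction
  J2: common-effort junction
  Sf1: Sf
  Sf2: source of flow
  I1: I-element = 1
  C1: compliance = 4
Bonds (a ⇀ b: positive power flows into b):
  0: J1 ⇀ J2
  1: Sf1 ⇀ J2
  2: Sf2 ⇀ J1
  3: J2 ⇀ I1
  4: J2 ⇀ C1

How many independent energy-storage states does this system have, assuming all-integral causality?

2  (C1, I1 all integral)

β1 stroke at Sf1  (Sf1: flow source, stroke at near end)
β2 stroke at Sf2  (source Sf2 imposes f)
β0 stroke at J1  (J1: last free bond brings effort in)
β3 stroke at I1  (I1 outputs flow p/I1)
β4 stroke at J2  (J2: last free bond brings effort in)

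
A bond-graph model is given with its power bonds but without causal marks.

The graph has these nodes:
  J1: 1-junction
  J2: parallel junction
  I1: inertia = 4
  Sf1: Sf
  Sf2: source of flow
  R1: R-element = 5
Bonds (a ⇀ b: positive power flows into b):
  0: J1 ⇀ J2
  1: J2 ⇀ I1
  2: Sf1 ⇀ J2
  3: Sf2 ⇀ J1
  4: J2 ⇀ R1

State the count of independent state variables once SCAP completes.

#2 |Sf1  (Sf1 fixes flow; stroke at Sf1)
#3 |Sf2  (Sf2: flow source, stroke at near end)
#0 |J1  (J1: bond 3 brought flow, rest push out)
#1 |I1  (I1 integral (f out))
#4 |J2  (J2 needs exactly one e-in)

1  (I1 all integral)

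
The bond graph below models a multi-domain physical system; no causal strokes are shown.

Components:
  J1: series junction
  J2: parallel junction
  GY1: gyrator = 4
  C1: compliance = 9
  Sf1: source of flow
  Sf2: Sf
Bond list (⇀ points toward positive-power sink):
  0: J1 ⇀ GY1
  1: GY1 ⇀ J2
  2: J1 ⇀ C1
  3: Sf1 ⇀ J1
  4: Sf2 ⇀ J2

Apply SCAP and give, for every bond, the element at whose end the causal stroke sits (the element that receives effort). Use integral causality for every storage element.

bond 0 |J1
bond 1 |J2
bond 2 |J1
bond 3 |Sf1
bond 4 |Sf2

#3 →Sf1  (source Sf1 imposes f)
#4 →Sf2  (Sf2: flow source, stroke at near end)
#0 →J1  (1-jn J1 has f-setter on 3)
#2 →J1  (1-jn J1 has f-setter on 3)
#1 →J2  (closing 0-jn rule on J2)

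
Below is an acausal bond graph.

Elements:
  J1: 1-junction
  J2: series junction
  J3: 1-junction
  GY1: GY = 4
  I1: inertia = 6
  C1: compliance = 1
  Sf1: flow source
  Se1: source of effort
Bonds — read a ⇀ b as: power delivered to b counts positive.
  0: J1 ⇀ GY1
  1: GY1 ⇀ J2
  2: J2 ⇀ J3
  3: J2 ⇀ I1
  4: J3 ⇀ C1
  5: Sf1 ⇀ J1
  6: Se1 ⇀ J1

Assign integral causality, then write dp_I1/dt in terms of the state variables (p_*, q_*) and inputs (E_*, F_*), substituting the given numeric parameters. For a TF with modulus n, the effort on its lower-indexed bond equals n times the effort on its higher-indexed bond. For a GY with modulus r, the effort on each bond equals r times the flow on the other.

β5 →Sf1  (source Sf1 imposes f)
β6 →J1  (Se1 (Se) sets effort on bond)
β0 →J1  (common-f at J1 fixed by 5)
β1 →J2  (through GY1, causality inverts; strokes same side of GY1)
β3 →I1  (I1: I, integral causality)
β2 →J2  (J2 flow already set via bond 3)
β4 →J3  (J3: bond 2 brought flow, rest push out)

dp_I1/dt = 4*F_Sf1 - q_C1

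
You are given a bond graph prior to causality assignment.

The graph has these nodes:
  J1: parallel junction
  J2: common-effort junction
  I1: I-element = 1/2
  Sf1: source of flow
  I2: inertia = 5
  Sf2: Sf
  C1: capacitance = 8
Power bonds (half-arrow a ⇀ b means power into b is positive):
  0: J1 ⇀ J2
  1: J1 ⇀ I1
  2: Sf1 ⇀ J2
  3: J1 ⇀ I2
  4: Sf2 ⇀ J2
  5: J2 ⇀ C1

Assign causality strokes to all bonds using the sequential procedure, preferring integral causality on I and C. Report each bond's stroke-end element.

b0 stroke→J1
b1 stroke→I1
b2 stroke→Sf1
b3 stroke→I2
b4 stroke→Sf2
b5 stroke→J2

#2 stroke→Sf1  (source Sf1 imposes f)
#4 stroke→Sf2  (Sf2 (Sf) sets flow on bond)
#1 stroke→I1  (I1 integral (f out))
#3 stroke→I2  (I2: I, integral causality)
#0 stroke→J1  (J1: last free bond brings effort in)
#5 stroke→J2  (J2 needs exactly one e-in)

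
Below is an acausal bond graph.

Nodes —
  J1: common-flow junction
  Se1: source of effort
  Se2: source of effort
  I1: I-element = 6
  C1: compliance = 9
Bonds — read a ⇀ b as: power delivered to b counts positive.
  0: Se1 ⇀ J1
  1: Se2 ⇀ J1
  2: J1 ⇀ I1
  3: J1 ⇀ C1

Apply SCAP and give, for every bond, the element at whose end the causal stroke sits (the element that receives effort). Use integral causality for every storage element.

bond 0 →J1  (Se1: effort source, stroke at far end)
bond 1 →J1  (Se2 fixes effort; stroke away)
bond 2 →I1  (I1 integral (f out))
bond 3 →J1  (1-jn J1 has f-setter on 2)

b0 |J1
b1 |J1
b2 |I1
b3 |J1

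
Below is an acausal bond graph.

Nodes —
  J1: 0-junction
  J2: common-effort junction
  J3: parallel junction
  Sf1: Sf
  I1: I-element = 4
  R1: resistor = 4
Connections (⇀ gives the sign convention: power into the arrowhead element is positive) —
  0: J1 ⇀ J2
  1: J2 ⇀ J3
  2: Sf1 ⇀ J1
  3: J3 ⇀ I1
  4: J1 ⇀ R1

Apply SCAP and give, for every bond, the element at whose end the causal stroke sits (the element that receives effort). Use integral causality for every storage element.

bond 2 |Sf1  (source Sf1 imposes f)
bond 3 |I1  (I1 outputs flow p/I1)
bond 1 |J3  (J3 needs exactly one e-in)
bond 0 |J2  (only one effort-in slot at J2)
bond 4 |J1  (only one effort-in slot at J1)

#0 stroke→J2
#1 stroke→J3
#2 stroke→Sf1
#3 stroke→I1
#4 stroke→J1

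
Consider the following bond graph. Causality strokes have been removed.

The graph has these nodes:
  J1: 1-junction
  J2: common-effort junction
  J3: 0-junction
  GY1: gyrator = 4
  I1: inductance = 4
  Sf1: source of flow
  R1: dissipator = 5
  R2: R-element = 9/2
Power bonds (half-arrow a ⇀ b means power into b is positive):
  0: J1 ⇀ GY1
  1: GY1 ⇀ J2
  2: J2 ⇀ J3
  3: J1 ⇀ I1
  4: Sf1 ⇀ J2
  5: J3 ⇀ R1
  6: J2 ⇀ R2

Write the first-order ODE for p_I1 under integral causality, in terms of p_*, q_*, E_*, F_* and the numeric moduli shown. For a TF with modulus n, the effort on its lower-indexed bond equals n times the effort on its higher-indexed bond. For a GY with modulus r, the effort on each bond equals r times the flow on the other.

dp_I1/dt = 4*F_Sf1 - 76*p_I1/45

β4 stroke at Sf1  (Sf1 fixes flow; stroke at Sf1)
β3 stroke at I1  (prefer integral on I1)
β0 stroke at J1  (1-jn J1 has f-setter on 3)
β1 stroke at J2  (GY1 both-in/both-out from 0)
β2 stroke at J3  (0-jn J2 has e-setter on 1)
β6 stroke at R2  (0-jn J2 has e-setter on 1)
β5 stroke at R1  (common-e at J3 fixed by 2)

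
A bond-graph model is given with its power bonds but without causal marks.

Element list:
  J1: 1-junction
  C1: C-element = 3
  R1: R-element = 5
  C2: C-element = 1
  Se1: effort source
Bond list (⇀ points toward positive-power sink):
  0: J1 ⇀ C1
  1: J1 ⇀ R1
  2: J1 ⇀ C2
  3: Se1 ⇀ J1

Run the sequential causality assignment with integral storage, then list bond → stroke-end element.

bond 3 |J1  (Se1 fixes effort; stroke away)
bond 0 |J1  (C1 outputs effort q/C1)
bond 2 |J1  (C2 outputs effort q/C2)
bond 1 |R1  (closing 1-jn rule on J1)

b0 stroke→J1
b1 stroke→R1
b2 stroke→J1
b3 stroke→J1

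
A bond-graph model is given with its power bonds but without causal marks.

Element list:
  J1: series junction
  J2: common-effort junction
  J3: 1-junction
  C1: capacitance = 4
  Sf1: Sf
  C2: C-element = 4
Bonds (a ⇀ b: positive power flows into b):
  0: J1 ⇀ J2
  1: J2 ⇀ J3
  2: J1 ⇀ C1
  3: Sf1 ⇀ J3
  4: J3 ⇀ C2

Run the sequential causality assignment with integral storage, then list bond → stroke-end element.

bond 3 |Sf1  (Sf1: flow source, stroke at near end)
bond 1 |J3  (J3: bond 3 brought flow, rest push out)
bond 4 |J3  (1-jn J3 has f-setter on 3)
bond 0 |J2  (J2 needs exactly one e-in)
bond 2 |J1  (J1 flow already set via bond 0)

β0 stroke at J2
β1 stroke at J3
β2 stroke at J1
β3 stroke at Sf1
β4 stroke at J3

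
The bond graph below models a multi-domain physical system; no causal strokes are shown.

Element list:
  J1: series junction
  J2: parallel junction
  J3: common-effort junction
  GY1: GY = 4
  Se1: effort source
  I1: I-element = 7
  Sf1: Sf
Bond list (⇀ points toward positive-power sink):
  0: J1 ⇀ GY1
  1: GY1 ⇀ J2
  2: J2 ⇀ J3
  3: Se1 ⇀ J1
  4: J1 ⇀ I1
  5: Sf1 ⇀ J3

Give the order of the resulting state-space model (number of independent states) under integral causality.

b3 stroke→J1  (Se1: effort source, stroke at far end)
b5 stroke→Sf1  (Sf1: flow source, stroke at near end)
b2 stroke→J3  (J3: last free bond brings effort in)
b1 stroke→J2  (J2 needs exactly one e-in)
b0 stroke→J1  (through GY1, causality inverts; strokes same side of GY1)
b4 stroke→I1  (closing 1-jn rule on J1)

1  (I1 all integral)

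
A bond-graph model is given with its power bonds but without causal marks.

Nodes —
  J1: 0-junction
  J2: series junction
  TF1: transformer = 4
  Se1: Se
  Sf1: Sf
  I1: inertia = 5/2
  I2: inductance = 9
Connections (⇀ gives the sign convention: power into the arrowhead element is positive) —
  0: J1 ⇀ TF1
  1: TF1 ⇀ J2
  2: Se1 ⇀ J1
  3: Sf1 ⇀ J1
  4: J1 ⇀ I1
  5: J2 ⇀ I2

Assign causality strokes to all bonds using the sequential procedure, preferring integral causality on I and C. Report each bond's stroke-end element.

bond 0 stroke→TF1
bond 1 stroke→J2
bond 2 stroke→J1
bond 3 stroke→Sf1
bond 4 stroke→I1
bond 5 stroke→I2

β2 |J1  (source Se1 imposes e)
β3 |Sf1  (source Sf1 imposes f)
β0 |TF1  (common-e at J1 fixed by 2)
β4 |I1  (common-e at J1 fixed by 2)
β1 |J2  (TF1: transformer flips bond 0)
β5 |I2  (closing 1-jn rule on J2)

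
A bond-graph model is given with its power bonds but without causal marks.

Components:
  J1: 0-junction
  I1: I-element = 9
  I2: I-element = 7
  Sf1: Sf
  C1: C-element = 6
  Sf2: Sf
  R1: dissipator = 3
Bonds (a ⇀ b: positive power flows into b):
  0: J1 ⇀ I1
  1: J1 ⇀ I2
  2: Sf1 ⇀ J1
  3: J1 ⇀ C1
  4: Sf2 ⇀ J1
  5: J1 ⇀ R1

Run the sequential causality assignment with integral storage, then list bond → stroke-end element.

bond 2 |Sf1  (Sf1: flow source, stroke at near end)
bond 4 |Sf2  (Sf2 fixes flow; stroke at Sf2)
bond 0 |I1  (I1 outputs flow p/I1)
bond 1 |I2  (I2 outputs flow p/I2)
bond 3 |J1  (prefer integral on C1)
bond 5 |R1  (J1: bond 3 brought effort, rest push out)

β0 →I1
β1 →I2
β2 →Sf1
β3 →J1
β4 →Sf2
β5 →R1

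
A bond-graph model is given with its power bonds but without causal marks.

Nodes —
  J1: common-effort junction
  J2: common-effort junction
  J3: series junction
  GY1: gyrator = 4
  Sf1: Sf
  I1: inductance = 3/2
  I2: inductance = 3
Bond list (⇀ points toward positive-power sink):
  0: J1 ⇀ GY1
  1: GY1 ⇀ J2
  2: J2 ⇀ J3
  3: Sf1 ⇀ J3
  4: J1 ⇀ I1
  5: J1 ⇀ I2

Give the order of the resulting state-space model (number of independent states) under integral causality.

2  (I1, I2 all integral)

b3 stroke→Sf1  (Sf1: flow source, stroke at near end)
b2 stroke→J3  (1-jn J3 has f-setter on 3)
b1 stroke→J2  (J2: last free bond brings effort in)
b0 stroke→J1  (through GY1, causality inverts; strokes same side of GY1)
b4 stroke→I1  (J1: bond 0 brought effort, rest push out)
b5 stroke→I2  (J1 effort already set via bond 0)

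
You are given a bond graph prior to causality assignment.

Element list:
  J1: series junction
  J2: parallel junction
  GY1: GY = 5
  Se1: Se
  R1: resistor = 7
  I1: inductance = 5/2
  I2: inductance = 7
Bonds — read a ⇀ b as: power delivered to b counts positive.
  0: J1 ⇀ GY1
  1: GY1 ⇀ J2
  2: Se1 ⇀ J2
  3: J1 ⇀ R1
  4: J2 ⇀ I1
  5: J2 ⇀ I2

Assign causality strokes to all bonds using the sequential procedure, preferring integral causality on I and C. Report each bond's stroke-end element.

bond 2 stroke→J2  (Se1: effort source, stroke at far end)
bond 1 stroke→GY1  (common-e at J2 fixed by 2)
bond 4 stroke→I1  (J2 effort already set via bond 2)
bond 5 stroke→I2  (J2: bond 2 brought effort, rest push out)
bond 0 stroke→GY1  (GY GY1: same side as bond 1)
bond 3 stroke→J1  (J1 flow already set via bond 0)

b0 stroke at GY1
b1 stroke at GY1
b2 stroke at J2
b3 stroke at J1
b4 stroke at I1
b5 stroke at I2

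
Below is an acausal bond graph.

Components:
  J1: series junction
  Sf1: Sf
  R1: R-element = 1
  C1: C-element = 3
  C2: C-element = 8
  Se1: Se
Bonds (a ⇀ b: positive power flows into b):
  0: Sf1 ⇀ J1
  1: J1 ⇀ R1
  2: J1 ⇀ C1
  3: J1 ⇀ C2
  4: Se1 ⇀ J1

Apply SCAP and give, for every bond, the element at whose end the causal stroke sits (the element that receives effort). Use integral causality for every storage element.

β0 stroke→Sf1
β1 stroke→J1
β2 stroke→J1
β3 stroke→J1
β4 stroke→J1

bond 0 stroke→Sf1  (Sf1 fixes flow; stroke at Sf1)
bond 4 stroke→J1  (Se1 fixes effort; stroke away)
bond 1 stroke→J1  (J1: bond 0 brought flow, rest push out)
bond 2 stroke→J1  (J1 flow already set via bond 0)
bond 3 stroke→J1  (J1 flow already set via bond 0)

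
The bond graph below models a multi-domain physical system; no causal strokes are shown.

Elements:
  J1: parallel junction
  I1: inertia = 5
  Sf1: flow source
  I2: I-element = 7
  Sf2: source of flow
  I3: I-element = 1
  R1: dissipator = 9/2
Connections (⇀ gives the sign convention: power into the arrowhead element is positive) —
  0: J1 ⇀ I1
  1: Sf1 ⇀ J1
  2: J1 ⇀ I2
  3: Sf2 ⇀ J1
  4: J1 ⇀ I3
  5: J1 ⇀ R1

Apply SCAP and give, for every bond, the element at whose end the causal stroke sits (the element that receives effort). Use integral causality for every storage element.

bond 0 |I1
bond 1 |Sf1
bond 2 |I2
bond 3 |Sf2
bond 4 |I3
bond 5 |J1

#1 |Sf1  (source Sf1 imposes f)
#3 |Sf2  (source Sf2 imposes f)
#0 |I1  (I1 outputs flow p/I1)
#2 |I2  (I2 outputs flow p/I2)
#4 |I3  (I3: I, integral causality)
#5 |J1  (only one effort-in slot at J1)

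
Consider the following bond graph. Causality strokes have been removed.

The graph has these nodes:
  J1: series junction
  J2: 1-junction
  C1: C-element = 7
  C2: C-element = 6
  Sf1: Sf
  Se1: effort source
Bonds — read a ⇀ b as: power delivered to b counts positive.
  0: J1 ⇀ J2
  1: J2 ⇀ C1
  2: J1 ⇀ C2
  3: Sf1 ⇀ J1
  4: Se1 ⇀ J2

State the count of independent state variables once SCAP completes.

#3 stroke at Sf1  (Sf1: flow source, stroke at near end)
#4 stroke at J2  (source Se1 imposes e)
#0 stroke at J1  (J1 flow already set via bond 3)
#2 stroke at J1  (J1 flow already set via bond 3)
#1 stroke at J2  (1-jn J2 has f-setter on 0)

2  (C1, C2 all integral)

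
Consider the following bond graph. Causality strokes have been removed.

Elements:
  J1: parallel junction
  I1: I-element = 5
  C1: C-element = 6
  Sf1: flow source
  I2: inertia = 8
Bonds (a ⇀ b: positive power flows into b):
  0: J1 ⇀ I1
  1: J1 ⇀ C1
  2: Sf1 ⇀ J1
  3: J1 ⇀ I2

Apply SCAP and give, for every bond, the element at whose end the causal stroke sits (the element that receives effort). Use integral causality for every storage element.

b2 stroke→Sf1  (Sf1 (Sf) sets flow on bond)
b0 stroke→I1  (I1: I, integral causality)
b1 stroke→J1  (C1: C, integral causality)
b3 stroke→I2  (common-e at J1 fixed by 1)

#0 →I1
#1 →J1
#2 →Sf1
#3 →I2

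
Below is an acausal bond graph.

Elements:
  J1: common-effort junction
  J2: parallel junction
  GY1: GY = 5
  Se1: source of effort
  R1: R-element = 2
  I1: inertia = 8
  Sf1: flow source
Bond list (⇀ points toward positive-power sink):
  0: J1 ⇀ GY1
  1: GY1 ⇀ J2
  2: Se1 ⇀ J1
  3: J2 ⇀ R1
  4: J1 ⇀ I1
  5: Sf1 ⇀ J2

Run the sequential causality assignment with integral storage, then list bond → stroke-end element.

bond 2 stroke→J1  (Se1: effort source, stroke at far end)
bond 5 stroke→Sf1  (Sf1 fixes flow; stroke at Sf1)
bond 0 stroke→GY1  (common-e at J1 fixed by 2)
bond 4 stroke→I1  (J1: bond 2 brought effort, rest push out)
bond 1 stroke→GY1  (GY1 both-in/both-out from 0)
bond 3 stroke→J2  (only one effort-in slot at J2)

b0 |GY1
b1 |GY1
b2 |J1
b3 |J2
b4 |I1
b5 |Sf1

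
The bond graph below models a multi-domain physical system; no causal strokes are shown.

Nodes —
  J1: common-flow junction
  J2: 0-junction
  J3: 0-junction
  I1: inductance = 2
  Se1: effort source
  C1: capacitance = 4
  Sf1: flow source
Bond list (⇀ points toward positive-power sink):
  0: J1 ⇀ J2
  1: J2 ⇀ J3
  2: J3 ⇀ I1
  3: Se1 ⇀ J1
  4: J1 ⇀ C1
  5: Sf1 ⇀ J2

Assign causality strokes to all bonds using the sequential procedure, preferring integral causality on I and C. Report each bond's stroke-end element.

#3 stroke→J1  (Se1: effort source, stroke at far end)
#5 stroke→Sf1  (source Sf1 imposes f)
#2 stroke→I1  (I1: I, integral causality)
#1 stroke→J3  (closing 0-jn rule on J3)
#0 stroke→J2  (only one effort-in slot at J2)
#4 stroke→J1  (1-jn J1 has f-setter on 0)

b0 →J2
b1 →J3
b2 →I1
b3 →J1
b4 →J1
b5 →Sf1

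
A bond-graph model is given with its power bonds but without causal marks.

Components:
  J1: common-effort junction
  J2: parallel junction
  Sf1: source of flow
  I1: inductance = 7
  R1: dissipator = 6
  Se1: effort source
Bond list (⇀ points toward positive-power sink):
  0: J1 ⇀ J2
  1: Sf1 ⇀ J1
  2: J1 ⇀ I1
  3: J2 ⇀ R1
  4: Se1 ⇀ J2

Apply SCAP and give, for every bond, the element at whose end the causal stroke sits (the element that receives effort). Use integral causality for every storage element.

b0 |J1
b1 |Sf1
b2 |I1
b3 |R1
b4 |J2

#1 |Sf1  (source Sf1 imposes f)
#4 |J2  (Se1: effort source, stroke at far end)
#0 |J1  (J2: bond 4 brought effort, rest push out)
#3 |R1  (J2: bond 4 brought effort, rest push out)
#2 |I1  (J1 effort already set via bond 0)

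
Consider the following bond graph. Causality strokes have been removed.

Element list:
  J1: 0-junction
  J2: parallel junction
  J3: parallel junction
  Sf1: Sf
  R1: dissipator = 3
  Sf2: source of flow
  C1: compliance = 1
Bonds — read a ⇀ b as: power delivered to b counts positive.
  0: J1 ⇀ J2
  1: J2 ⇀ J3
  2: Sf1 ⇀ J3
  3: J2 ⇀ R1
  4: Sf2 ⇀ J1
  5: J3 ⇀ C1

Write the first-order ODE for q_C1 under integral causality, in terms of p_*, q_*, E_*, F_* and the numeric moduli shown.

b2 stroke→Sf1  (Sf1 fixes flow; stroke at Sf1)
b4 stroke→Sf2  (Sf2 (Sf) sets flow on bond)
b0 stroke→J1  (only one effort-in slot at J1)
b5 stroke→J3  (C1 integral (e out))
b1 stroke→J2  (J3: bond 5 brought effort, rest push out)
b3 stroke→R1  (0-jn J2 has e-setter on 1)

dq_C1/dt = F_Sf1 + F_Sf2 - q_C1/3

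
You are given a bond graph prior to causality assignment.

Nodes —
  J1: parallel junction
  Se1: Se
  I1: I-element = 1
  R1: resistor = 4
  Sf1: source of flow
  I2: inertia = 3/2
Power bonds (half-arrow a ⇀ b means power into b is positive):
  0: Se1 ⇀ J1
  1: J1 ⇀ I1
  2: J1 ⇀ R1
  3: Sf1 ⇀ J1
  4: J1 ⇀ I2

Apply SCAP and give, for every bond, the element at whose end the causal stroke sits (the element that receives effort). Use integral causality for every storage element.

β0 →J1  (source Se1 imposes e)
β3 →Sf1  (Sf1: flow source, stroke at near end)
β1 →I1  (common-e at J1 fixed by 0)
β2 →R1  (J1: bond 0 brought effort, rest push out)
β4 →I2  (common-e at J1 fixed by 0)

b0 |J1
b1 |I1
b2 |R1
b3 |Sf1
b4 |I2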